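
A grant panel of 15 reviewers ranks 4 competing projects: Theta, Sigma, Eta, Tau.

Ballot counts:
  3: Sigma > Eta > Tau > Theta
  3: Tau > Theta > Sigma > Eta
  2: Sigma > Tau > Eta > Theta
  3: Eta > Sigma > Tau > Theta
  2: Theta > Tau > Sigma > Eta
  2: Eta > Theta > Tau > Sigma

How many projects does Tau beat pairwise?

Tau against each rival (15 reviewers):
Tau vs Theta: Tau wins 11–4.
Tau vs Sigma: 7 to 8, Sigma.
Tau vs Eta: Eta wins 8–7.
Tau beats Theta; loses to Sigma, Eta — 1 pairwise win.

1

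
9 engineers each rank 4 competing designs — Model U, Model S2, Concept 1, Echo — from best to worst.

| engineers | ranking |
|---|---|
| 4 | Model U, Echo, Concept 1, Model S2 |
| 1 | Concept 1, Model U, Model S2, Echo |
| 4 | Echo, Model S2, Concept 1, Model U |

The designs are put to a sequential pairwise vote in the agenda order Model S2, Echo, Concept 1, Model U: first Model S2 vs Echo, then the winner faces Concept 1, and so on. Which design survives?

Round 1: Model S2 vs Echo — 1–8, Echo advances.
Round 2: Echo vs Concept 1 — 8–1, Echo advances.
Round 3: Echo vs Model U — 4–5, Model U advances.
Model U survives the agenda.

Model U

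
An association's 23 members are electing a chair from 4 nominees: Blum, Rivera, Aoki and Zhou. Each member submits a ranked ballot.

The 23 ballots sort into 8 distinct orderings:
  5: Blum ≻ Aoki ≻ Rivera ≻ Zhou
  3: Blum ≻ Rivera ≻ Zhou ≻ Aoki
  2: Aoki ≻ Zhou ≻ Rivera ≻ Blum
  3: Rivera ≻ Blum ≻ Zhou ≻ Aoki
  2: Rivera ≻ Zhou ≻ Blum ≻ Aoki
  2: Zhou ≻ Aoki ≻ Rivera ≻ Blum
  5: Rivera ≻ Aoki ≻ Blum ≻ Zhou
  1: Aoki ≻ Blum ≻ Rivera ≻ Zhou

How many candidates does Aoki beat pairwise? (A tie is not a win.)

Aoki against each rival (23 voters):
Aoki vs Blum: Aoki preferred on 2+2+5+1 = 10 ballots; Blum wins 13–10.
Aoki vs Rivera: Aoki preferred on 5+2+2+1 = 10 ballots; Rivera wins 13–10.
Aoki vs Zhou: 13 to 10, Aoki.
Aoki beats Zhou; loses to Blum, Rivera — 1 pairwise win.

1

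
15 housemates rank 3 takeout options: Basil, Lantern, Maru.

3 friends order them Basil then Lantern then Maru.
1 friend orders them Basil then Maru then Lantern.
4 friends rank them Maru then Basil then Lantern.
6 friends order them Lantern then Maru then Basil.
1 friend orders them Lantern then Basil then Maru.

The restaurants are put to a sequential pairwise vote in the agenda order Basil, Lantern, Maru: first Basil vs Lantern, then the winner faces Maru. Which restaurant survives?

Maru

Round 1: Basil vs Lantern — 8–7, Basil advances.
Round 2: Basil vs Maru — 5–10, Maru advances.
The agenda winner is Maru.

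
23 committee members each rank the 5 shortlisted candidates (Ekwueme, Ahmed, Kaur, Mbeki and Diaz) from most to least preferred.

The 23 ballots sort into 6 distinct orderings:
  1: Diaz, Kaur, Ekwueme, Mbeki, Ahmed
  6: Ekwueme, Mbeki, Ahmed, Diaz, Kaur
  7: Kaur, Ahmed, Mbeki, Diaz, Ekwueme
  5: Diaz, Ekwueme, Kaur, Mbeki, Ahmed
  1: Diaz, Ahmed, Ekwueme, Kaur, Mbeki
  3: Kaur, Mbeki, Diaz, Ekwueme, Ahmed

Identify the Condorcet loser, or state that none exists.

Head-to-head results (23 committee members):
Ekwueme vs Ahmed: Ekwueme wins 15–8.
Ekwueme vs Kaur: Ekwueme preferred on 6+5+1 = 12 ballots; Ekwueme wins 12–11.
Ekwueme vs Mbeki: Ekwueme preferred on 1+6+5+1 = 13 ballots; Ekwueme wins 13–10.
Ekwueme vs Diaz: Diaz wins 17–6.
Ahmed vs Kaur: Kaur, 16–7.
Ahmed vs Mbeki: Ahmed preferred on 7+1 = 8 ballots; Mbeki wins 15–8.
Ahmed vs Diaz: Ahmed, 13–10.
Kaur vs Mbeki: Kaur preferred on 1+7+5+1+3 = 17 ballots; Kaur wins 17–6.
Kaur vs Diaz: Kaur is ranked higher on 7+3 = 10 ballots, Diaz on 13. Diaz wins 13–10.
Mbeki vs Diaz: Mbeki is ranked higher on 6+7+3 = 16 ballots, Diaz on 7. Mbeki wins 16–7.
Each candidate has at least one pairwise win (Ekwueme beats Ahmed; Ahmed beats Diaz; Kaur beats Ahmed; Mbeki beats Ahmed; Diaz beats Ekwueme) — no Condorcet loser.

none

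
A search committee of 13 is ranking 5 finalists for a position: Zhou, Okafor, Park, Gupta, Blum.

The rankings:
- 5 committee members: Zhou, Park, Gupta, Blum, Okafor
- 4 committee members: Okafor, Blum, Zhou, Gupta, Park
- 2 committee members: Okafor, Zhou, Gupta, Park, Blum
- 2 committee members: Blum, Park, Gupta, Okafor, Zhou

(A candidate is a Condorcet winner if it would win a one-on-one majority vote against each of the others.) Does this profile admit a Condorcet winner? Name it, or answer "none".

none

Check each pair by majority over 13 ballots:
Zhou–Okafor: Okafor 8–5.
Zhou vs Park: 5+4+2 = 11 for Zhou, 2 for Park — Zhou by 11–2.
Zhou vs Gupta: Zhou preferred on 5+4+2 = 11 ballots; Zhou wins 11–2.
Zhou vs Blum: 7 to 6, Zhou.
Okafor–Park: Park 7–6.
Okafor vs Gupta: Gupta, 7–6.
Okafor vs Blum: Blum, 7–6.
Park vs Gupta: Park wins 7–6.
Park–Blum: Park 7–6.
Gupta vs Blum: Gupta wins 7–6.
No candidate is unbeaten: Zhou loses to Okafor; Okafor loses to Park; Park loses to Zhou; Gupta loses to Zhou; Blum loses to Zhou. In particular Zhou beats Park beats Okafor beats Zhou is a majority cycle — no Condorcet winner exists.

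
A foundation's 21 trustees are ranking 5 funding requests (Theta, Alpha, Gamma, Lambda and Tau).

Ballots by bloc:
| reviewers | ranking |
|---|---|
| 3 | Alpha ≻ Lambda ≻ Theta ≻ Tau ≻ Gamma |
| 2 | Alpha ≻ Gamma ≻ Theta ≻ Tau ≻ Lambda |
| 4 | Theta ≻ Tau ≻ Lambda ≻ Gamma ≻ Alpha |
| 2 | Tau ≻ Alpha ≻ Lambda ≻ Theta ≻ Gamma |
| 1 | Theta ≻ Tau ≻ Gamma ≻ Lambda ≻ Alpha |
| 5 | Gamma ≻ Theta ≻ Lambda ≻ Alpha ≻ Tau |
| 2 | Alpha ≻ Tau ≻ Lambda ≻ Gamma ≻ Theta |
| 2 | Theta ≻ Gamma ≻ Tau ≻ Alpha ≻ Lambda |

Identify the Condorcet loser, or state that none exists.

none

Head-to-head results (21 reviewers):
Theta vs Alpha: 12 to 9, Theta.
Theta vs Gamma: Theta, 12–9.
Theta–Lambda: Theta 14–7.
Theta vs Tau: Theta, 17–4.
Alpha vs Gamma: Alpha preferred on 3+2+2+2 = 9 ballots; Gamma wins 12–9.
Alpha vs Lambda: Alpha, 11–10.
Alpha vs Tau: 12 to 9, Alpha.
Gamma vs Lambda: 2+1+5+2 = 10 for Gamma, 11 for Lambda — Lambda by 11–10.
Gamma vs Tau: 2+5+2 = 9 for Gamma, 12 for Tau — Tau by 12–9.
Lambda vs Tau: 8 to 13, Tau.
Every project wins at least one matchup (Theta beats Alpha; Alpha beats Lambda; Gamma beats Alpha; Lambda beats Gamma; Tau beats Gamma), so there is no Condorcet loser.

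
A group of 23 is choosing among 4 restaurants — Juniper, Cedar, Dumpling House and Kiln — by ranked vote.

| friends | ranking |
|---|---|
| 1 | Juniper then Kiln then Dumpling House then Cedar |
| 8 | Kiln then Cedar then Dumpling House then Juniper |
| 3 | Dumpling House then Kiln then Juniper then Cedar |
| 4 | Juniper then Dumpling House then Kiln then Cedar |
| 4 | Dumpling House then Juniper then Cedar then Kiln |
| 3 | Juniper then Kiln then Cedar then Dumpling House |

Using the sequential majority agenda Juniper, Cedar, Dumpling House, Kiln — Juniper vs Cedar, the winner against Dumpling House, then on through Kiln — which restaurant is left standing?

Round 1: Juniper vs Cedar — 15–8, Juniper advances.
Round 2: Juniper vs Dumpling House — 8–15, Dumpling House advances.
Round 3: Dumpling House vs Kiln — 11–12, Kiln advances.
Kiln survives the agenda.

Kiln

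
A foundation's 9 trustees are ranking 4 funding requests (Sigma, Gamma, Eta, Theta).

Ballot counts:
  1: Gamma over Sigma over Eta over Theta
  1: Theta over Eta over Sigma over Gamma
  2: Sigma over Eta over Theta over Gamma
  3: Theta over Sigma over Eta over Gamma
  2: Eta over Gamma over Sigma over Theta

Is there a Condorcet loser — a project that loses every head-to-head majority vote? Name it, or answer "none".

Gamma

Head-to-head results (9 reviewers):
Sigma vs Gamma: 6 to 3, Sigma.
Sigma vs Eta: Sigma wins 6–3.
Sigma vs Theta: Sigma, 5–4.
Gamma–Eta: Eta 8–1.
Gamma–Theta: Theta 6–3.
Eta vs Theta: Eta is ranked higher on 1+2+2 = 5 ballots, Theta on 4. Eta wins 5–4.
Gamma loses to every other project — it is the Condorcet loser.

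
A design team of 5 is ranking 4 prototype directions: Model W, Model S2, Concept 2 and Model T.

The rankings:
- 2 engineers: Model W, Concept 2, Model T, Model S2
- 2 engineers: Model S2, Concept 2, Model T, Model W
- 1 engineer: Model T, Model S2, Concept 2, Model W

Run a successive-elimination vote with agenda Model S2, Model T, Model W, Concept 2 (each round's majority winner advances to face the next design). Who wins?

Concept 2

Round 1: Model S2 vs Model T — 2–3, Model T advances.
Round 2: Model T vs Model W — 3–2, Model T advances.
Round 3: Model T vs Concept 2 — 1–4, Concept 2 advances.
The agenda winner is Concept 2.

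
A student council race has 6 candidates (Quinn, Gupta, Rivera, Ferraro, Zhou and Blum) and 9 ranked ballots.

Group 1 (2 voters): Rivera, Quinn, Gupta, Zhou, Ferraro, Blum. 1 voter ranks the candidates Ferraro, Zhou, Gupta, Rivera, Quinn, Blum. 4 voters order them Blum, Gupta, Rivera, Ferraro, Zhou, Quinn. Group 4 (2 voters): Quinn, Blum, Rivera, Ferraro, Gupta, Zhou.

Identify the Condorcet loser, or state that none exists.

none

Head-to-head results (9 voters):
Quinn–Gupta: Gupta 5–4.
Quinn vs Rivera: Rivera wins 7–2.
Quinn vs Ferraro: Ferraro wins 5–4.
Quinn vs Zhou: Zhou, 5–4.
Quinn vs Blum: Quinn preferred on 2+1+2 = 5 ballots; Quinn wins 5–4.
Gupta vs Rivera: Gupta, 5–4.
Gupta vs Ferraro: Gupta preferred on 2+4 = 6 ballots; Gupta wins 6–3.
Gupta vs Zhou: 2+4+2 = 8 for Gupta, 1 for Zhou — Gupta by 8–1.
Gupta vs Blum: Blum wins 6–3.
Rivera–Ferraro: Rivera 8–1.
Rivera–Zhou: Rivera 8–1.
Rivera vs Blum: Blum wins 6–3.
Ferraro vs Zhou: 7 to 2, Ferraro.
Ferraro–Blum: Blum 6–3.
Zhou vs Blum: Blum, 6–3.
No candidate is winless: Quinn beats Blum; Gupta beats Quinn; Rivera beats Quinn; Ferraro beats Quinn; Zhou beats Quinn; Blum beats Gupta. There is no Condorcet loser.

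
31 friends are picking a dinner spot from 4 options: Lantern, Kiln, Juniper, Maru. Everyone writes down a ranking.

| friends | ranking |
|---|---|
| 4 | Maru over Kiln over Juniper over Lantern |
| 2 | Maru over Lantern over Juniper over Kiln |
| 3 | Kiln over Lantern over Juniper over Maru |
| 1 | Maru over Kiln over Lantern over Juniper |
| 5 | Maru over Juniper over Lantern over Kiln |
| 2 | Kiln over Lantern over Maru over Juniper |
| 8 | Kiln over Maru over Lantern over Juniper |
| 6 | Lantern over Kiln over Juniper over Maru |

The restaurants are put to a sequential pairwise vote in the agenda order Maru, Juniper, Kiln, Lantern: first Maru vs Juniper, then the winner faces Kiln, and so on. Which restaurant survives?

Kiln

Round 1: Maru vs Juniper — 22–9, Maru advances.
Round 2: Maru vs Kiln — 12–19, Kiln advances.
Round 3: Kiln vs Lantern — 18–13, Kiln advances.
The agenda winner is Kiln.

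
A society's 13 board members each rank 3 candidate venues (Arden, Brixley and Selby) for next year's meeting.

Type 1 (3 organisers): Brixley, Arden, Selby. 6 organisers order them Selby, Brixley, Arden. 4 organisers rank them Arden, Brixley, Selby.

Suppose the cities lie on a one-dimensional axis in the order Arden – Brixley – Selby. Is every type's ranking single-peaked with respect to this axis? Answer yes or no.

Axis positions: Arden=1, Brixley=2, Selby=3.
Type 1 (peak Brixley at position 2): ranking walks positions 2-1-3, expanding outward from the peak — single-peaked.
Type 2 (peak Selby at position 3): ranking walks positions 3-2-1, expanding outward from the peak — single-peaked.
Type 3 (peak Arden at position 1): ranking walks positions 1-2-3, expanding outward from the peak — single-peaked.
Every ranking is single-peaked on this axis.

yes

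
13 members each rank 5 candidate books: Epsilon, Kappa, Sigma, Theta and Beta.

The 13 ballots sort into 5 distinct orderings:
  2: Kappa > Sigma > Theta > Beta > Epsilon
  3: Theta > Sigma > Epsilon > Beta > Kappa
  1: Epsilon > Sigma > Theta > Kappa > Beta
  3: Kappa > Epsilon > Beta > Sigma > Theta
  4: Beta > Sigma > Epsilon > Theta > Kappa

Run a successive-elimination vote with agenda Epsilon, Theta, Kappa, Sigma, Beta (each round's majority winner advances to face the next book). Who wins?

Round 1: Epsilon vs Theta — 8–5, Epsilon advances.
Round 2: Epsilon vs Kappa — 8–5, Epsilon advances.
Round 3: Epsilon vs Sigma — 4–9, Sigma advances.
Round 4: Sigma vs Beta — 6–7, Beta advances.
Beta survives the agenda.

Beta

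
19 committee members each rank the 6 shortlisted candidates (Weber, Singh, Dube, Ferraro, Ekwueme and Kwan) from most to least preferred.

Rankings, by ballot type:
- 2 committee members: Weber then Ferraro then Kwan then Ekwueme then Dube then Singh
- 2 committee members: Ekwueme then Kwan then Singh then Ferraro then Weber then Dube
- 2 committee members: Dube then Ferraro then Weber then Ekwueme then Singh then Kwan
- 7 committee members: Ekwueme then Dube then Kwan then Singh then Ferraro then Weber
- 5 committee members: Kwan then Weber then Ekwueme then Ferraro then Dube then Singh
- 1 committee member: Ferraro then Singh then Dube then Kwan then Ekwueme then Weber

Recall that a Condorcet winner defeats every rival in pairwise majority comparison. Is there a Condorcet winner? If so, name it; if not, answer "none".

Ekwueme

Head-to-head results (19 committee members):
Weber vs Singh: 9 to 10, Singh.
Weber vs Dube: Dube wins 10–9.
Weber vs Ferraro: Weber is ranked higher on 2+5 = 7 ballots, Ferraro on 12. Ferraro wins 12–7.
Weber vs Ekwueme: Ekwueme wins 10–9.
Weber vs Kwan: Weber preferred on 2+2 = 4 ballots; Kwan wins 15–4.
Singh vs Dube: Dube wins 16–3.
Singh vs Ferraro: Ferraro wins 10–9.
Singh vs Ekwueme: 1 to 18, Ekwueme.
Singh–Kwan: Kwan 16–3.
Dube vs Ferraro: 9 to 10, Ferraro.
Dube vs Ekwueme: Ekwueme, 16–3.
Dube vs Kwan: Dube preferred on 2+7+1 = 10 ballots; Dube wins 10–9.
Ferraro vs Ekwueme: Ekwueme, 14–5.
Ferraro vs Kwan: Kwan, 14–5.
Ekwueme vs Kwan: 11 to 8, Ekwueme.
Ekwueme beats each of Weber, Singh, Dube, Ferraro, Kwan — Ekwueme is the Condorcet winner.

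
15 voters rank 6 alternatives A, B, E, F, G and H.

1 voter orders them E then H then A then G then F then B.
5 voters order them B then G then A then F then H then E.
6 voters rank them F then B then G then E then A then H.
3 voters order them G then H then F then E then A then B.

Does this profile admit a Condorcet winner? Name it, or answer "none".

none

Head-to-head results (15 voters):
A–B: B 11–4.
A vs E: E, 10–5.
A–F: F 9–6.
A–G: G 14–1.
A vs H: A, 11–4.
B vs E: B, 11–4.
B vs F: 5 for B, 10 for F — F by 10–5.
B–G: B 11–4.
B vs H: B wins 11–4.
E–F: F 14–1.
E vs G: E preferred on 1 ballot; G wins 14–1.
E vs H: H wins 8–7.
F vs G: F preferred on 6 ballots; G wins 9–6.
F vs H: F preferred on 5+6 = 11 ballots; F wins 11–4.
G vs H: 5+6+3 = 14 for G, 1 for H — G by 14–1.
Each alternative drops at least one matchup (A loses to B; B loses to F; E loses to B; F loses to G; G loses to B; H loses to A); the cycle A → H → E → A rules out a Condorcet winner.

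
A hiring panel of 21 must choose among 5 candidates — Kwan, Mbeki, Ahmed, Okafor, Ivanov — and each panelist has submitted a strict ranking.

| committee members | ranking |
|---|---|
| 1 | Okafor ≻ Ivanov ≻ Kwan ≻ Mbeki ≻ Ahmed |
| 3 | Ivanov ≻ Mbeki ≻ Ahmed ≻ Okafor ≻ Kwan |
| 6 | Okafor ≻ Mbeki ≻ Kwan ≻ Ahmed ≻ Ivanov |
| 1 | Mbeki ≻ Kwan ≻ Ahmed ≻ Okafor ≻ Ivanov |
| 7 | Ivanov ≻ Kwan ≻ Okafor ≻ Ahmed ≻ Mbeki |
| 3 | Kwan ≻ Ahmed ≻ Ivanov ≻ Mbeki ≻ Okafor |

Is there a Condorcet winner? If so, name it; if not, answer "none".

Head-to-head results (21 committee members):
Kwan–Mbeki: Kwan 11–10.
Kwan vs Ahmed: Kwan is ranked higher on 1+6+1+7+3 = 18 ballots, Ahmed on 3. Kwan wins 18–3.
Kwan vs Okafor: Kwan wins 11–10.
Kwan–Ivanov: Ivanov 11–10.
Mbeki vs Ahmed: 1+3+6+1 = 11 for Mbeki, 10 for Ahmed — Mbeki by 11–10.
Mbeki vs Okafor: Okafor, 14–7.
Mbeki vs Ivanov: Ivanov, 14–7.
Ahmed vs Okafor: Ahmed is ranked higher on 3+1+3 = 7 ballots, Okafor on 14. Okafor wins 14–7.
Ahmed vs Ivanov: 10 to 11, Ivanov.
Okafor–Ivanov: Ivanov 13–8.
Ivanov beats each of Kwan, Mbeki, Ahmed, Okafor — Ivanov is the Condorcet winner.

Ivanov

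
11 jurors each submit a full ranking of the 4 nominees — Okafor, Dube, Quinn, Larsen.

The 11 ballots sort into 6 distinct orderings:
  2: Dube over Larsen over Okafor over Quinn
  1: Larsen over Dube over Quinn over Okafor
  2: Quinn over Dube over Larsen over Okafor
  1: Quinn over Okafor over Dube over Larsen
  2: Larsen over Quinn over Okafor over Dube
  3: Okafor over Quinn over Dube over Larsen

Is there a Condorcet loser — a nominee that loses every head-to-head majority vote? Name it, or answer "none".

none

Pairwise majorities:
Okafor vs Dube: 6 to 5, Okafor.
Okafor vs Quinn: Quinn, 6–5.
Okafor vs Larsen: 1+3 = 4 for Okafor, 7 for Larsen — Larsen by 7–4.
Dube vs Quinn: Quinn, 8–3.
Dube vs Larsen: Dube is ranked higher on 2+2+1+3 = 8 ballots, Larsen on 3. Dube wins 8–3.
Quinn vs Larsen: Quinn, 6–5.
Every nominee wins at least one matchup (Okafor beats Dube; Dube beats Larsen; Quinn beats Okafor; Larsen beats Okafor), so there is no Condorcet loser.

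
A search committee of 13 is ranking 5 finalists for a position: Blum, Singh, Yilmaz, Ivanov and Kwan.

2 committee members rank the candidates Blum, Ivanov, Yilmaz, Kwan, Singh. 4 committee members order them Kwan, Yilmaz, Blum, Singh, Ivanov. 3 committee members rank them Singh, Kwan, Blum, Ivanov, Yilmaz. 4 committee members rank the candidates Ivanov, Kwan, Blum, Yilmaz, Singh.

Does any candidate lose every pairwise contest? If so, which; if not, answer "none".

none

Pairwise majorities:
Blum vs Singh: Blum is ranked higher on 2+4+4 = 10 ballots, Singh on 3. Blum wins 10–3.
Blum vs Yilmaz: Blum wins 9–4.
Blum vs Ivanov: Blum is ranked higher on 2+4+3 = 9 ballots, Ivanov on 4. Blum wins 9–4.
Blum vs Kwan: Kwan, 11–2.
Singh vs Yilmaz: Yilmaz, 10–3.
Singh vs Ivanov: 4+3 = 7 for Singh, 6 for Ivanov — Singh by 7–6.
Singh vs Kwan: Kwan, 10–3.
Yilmaz–Ivanov: Ivanov 9–4.
Yilmaz vs Kwan: Kwan wins 11–2.
Ivanov vs Kwan: 6 to 7, Kwan.
Each candidate has at least one pairwise win (Blum beats Singh; Singh beats Ivanov; Yilmaz beats Singh; Ivanov beats Yilmaz; Kwan beats Blum) — no Condorcet loser.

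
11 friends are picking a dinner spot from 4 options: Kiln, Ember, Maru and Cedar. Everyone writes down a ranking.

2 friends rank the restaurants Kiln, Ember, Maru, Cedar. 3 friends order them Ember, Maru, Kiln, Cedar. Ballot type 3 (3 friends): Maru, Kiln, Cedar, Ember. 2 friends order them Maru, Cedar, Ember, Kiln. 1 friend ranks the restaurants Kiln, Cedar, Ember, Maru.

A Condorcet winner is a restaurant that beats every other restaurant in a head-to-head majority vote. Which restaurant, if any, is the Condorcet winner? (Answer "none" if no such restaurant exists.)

Head-to-head results (11 friends):
Kiln vs Ember: Kiln preferred on 2+3+1 = 6 ballots; Kiln wins 6–5.
Kiln vs Maru: 2+1 = 3 for Kiln, 8 for Maru — Maru by 8–3.
Kiln vs Cedar: 9 to 2, Kiln.
Ember vs Maru: 6 to 5, Ember.
Ember vs Cedar: Ember preferred on 2+3 = 5 ballots; Cedar wins 6–5.
Maru vs Cedar: Maru preferred on 2+3+3+2 = 10 ballots; Maru wins 10–1.
Each restaurant drops at least one matchup (Kiln loses to Maru; Ember loses to Kiln; Maru loses to Ember; Cedar loses to Kiln); the cycle Kiln → Ember → Maru → Kiln rules out a Condorcet winner.

none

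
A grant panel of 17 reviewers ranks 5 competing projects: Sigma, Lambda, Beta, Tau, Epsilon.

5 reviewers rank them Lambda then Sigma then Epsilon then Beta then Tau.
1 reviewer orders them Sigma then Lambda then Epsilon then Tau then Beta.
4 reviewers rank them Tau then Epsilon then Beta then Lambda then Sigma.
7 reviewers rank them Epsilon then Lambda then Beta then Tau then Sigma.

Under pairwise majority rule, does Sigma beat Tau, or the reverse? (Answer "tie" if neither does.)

Ballots ranking Sigma above Tau: 5 + 1 = 6.
Ballots ranking Tau above Sigma: 17 − 6 = 11.
Tau wins the head-to-head 11–6.

Tau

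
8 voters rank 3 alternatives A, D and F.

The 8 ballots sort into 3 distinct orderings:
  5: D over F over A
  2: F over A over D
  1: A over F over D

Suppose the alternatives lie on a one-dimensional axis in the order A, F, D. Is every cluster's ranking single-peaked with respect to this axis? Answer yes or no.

yes

Axis positions: A=1, F=2, D=3.
Cluster 1 (peak D at position 3): ranking walks positions 3-2-1, expanding outward from the peak — single-peaked.
Cluster 2 (peak F at position 2): ranking walks positions 2-1-3, expanding outward from the peak — single-peaked.
Cluster 3 (peak A at position 1): ranking walks positions 1-2-3, expanding outward from the peak — single-peaked.
Every ranking is single-peaked on this axis.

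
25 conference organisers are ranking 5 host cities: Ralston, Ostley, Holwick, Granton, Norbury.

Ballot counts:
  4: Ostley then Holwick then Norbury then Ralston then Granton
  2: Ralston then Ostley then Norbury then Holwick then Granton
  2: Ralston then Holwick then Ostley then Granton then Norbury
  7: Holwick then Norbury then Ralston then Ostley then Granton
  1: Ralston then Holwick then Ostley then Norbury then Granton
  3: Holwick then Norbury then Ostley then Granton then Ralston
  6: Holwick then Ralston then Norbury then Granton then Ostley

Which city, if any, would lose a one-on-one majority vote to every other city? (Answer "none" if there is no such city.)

Granton

Pairwise majorities:
Ralston vs Ostley: Ralston, 18–7.
Ralston vs Holwick: Holwick wins 20–5.
Ralston–Granton: Ralston 22–3.
Ralston–Norbury: Norbury 14–11.
Ostley–Holwick: Holwick 19–6.
Ostley vs Granton: Ostley is ranked higher on 4+2+2+7+1+3 = 19 ballots, Granton on 6. Ostley wins 19–6.
Ostley vs Norbury: Ostley is ranked higher on 4+2+2+1 = 9 ballots, Norbury on 16. Norbury wins 16–9.
Holwick vs Granton: Holwick, 25–0.
Holwick–Norbury: Holwick 23–2.
Granton vs Norbury: Norbury, 23–2.
Granton is beaten in every head-to-head and is the Condorcet loser.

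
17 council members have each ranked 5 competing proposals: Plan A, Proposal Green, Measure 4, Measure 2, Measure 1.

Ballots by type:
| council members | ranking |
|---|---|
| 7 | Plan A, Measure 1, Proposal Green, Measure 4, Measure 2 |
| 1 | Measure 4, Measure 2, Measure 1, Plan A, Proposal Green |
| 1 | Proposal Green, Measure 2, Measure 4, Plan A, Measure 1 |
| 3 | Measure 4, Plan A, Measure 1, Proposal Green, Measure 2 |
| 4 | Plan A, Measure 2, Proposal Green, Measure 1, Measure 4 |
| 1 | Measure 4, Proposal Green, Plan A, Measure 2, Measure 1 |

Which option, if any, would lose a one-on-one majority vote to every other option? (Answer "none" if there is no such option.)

Measure 2

Head-to-head results (17 council members):
Plan A vs Proposal Green: 7+1+3+4 = 15 for Plan A, 2 for Proposal Green — Plan A by 15–2.
Plan A vs Measure 4: 7+4 = 11 for Plan A, 6 for Measure 4 — Plan A by 11–6.
Plan A vs Measure 2: Plan A wins 15–2.
Plan A vs Measure 1: Plan A is ranked higher on 7+1+3+4+1 = 16 ballots, Measure 1 on 1. Plan A wins 16–1.
Proposal Green vs Measure 4: 7+1+4 = 12 for Proposal Green, 5 for Measure 4 — Proposal Green by 12–5.
Proposal Green vs Measure 2: 7+1+3+1 = 12 for Proposal Green, 5 for Measure 2 — Proposal Green by 12–5.
Proposal Green vs Measure 1: Measure 1 wins 11–6.
Measure 4 vs Measure 2: Measure 4 wins 12–5.
Measure 4 vs Measure 1: Measure 4 preferred on 1+1+3+1 = 6 ballots; Measure 1 wins 11–6.
Measure 2 vs Measure 1: 1+1+4+1 = 7 for Measure 2, 10 for Measure 1 — Measure 1 by 10–7.
Measure 2 loses to every other option — it is the Condorcet loser.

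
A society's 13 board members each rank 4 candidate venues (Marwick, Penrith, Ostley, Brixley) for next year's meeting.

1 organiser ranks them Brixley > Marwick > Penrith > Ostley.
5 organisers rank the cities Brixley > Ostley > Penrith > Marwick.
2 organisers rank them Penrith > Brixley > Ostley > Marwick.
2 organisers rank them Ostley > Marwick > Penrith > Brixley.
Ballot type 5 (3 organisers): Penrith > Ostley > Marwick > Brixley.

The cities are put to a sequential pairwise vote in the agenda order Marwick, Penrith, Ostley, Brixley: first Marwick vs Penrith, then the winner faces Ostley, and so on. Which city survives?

Round 1: Marwick vs Penrith — 3–10, Penrith advances.
Round 2: Penrith vs Ostley — 6–7, Ostley advances.
Round 3: Ostley vs Brixley — 5–8, Brixley advances.
Brixley survives the agenda.

Brixley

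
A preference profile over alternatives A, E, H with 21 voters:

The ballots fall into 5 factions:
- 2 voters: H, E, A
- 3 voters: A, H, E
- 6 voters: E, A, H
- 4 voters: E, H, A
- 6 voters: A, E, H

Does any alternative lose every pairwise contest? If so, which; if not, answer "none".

H

Head-to-head results (21 voters):
A vs E: A preferred on 3+6 = 9 ballots; E wins 12–9.
A vs H: A wins 15–6.
E vs H: 6+4+6 = 16 for E, 5 for H — E by 16–5.
H is beaten in every head-to-head and is the Condorcet loser.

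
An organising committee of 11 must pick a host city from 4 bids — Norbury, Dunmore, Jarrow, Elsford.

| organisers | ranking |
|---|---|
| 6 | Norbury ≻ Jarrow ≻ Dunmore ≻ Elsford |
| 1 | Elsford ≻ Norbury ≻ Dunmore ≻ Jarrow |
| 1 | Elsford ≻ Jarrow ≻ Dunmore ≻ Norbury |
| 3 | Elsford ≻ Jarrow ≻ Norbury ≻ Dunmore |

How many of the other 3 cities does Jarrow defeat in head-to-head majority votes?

Jarrow against each rival (11 organisers):
Jarrow vs Norbury: Norbury, 7–4.
Jarrow–Dunmore: Jarrow 10–1.
Jarrow vs Elsford: Jarrow is ranked higher on 6 ballots, Elsford on 5. Jarrow wins 6–5.
Jarrow beats Dunmore, Elsford; loses to Norbury — 2 pairwise wins.

2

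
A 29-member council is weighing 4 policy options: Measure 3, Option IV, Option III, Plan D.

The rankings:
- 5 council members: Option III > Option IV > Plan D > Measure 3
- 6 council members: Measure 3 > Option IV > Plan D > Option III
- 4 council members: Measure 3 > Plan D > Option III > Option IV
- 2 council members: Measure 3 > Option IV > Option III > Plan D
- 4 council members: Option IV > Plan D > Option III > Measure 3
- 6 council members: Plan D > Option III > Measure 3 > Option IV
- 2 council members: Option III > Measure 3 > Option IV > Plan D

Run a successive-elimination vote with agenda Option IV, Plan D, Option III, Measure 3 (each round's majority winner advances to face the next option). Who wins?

Option III

Round 1: Option IV vs Plan D — 19–10, Option IV advances.
Round 2: Option IV vs Option III — 12–17, Option III advances.
Round 3: Option III vs Measure 3 — 17–12, Option III advances.
The agenda winner is Option III.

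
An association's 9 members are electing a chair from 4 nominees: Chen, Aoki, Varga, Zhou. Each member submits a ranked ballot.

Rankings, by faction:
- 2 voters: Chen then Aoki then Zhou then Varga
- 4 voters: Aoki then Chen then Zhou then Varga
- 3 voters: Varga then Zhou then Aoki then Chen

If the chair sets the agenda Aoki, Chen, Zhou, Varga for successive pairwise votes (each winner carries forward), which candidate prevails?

Round 1: Aoki vs Chen — 7–2, Aoki advances.
Round 2: Aoki vs Zhou — 6–3, Aoki advances.
Round 3: Aoki vs Varga — 6–3, Aoki advances.
Aoki survives the agenda.

Aoki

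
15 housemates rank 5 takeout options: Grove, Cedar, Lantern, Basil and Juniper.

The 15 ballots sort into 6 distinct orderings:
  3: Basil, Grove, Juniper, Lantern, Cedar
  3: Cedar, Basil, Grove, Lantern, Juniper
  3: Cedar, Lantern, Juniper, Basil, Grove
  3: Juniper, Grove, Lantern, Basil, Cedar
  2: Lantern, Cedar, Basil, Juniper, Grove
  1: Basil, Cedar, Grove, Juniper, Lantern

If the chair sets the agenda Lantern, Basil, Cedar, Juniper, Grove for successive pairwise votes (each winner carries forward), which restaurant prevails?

Round 1: Lantern vs Basil — 8–7, Lantern advances.
Round 2: Lantern vs Cedar — 8–7, Lantern advances.
Round 3: Lantern vs Juniper — 8–7, Lantern advances.
Round 4: Lantern vs Grove — 5–10, Grove advances.
Grove survives the agenda.

Grove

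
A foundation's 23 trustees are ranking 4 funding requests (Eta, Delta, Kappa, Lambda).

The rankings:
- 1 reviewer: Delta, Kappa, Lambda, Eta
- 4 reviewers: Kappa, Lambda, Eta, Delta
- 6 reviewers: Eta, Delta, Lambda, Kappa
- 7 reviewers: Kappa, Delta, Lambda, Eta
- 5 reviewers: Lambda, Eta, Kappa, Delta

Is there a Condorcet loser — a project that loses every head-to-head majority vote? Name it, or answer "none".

none

Pairwise majorities:
Eta vs Delta: Eta wins 15–8.
Eta vs Kappa: Kappa wins 12–11.
Eta vs Lambda: Lambda, 17–6.
Delta vs Kappa: Delta is ranked higher on 1+6 = 7 ballots, Kappa on 16. Kappa wins 16–7.
Delta vs Lambda: Delta preferred on 1+6+7 = 14 ballots; Delta wins 14–9.
Kappa vs Lambda: Kappa is ranked higher on 1+4+7 = 12 ballots, Lambda on 11. Kappa wins 12–11.
Each project has at least one pairwise win (Eta beats Delta; Delta beats Lambda; Kappa beats Eta; Lambda beats Eta) — no Condorcet loser.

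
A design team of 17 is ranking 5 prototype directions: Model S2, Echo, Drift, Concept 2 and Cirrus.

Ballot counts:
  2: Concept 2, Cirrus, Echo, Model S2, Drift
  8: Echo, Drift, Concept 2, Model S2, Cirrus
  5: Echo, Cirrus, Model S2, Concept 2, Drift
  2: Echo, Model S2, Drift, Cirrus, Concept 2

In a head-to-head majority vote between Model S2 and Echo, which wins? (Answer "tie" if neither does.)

No ballot ranks Model S2 above Echo: 0.
Ballots ranking Echo above Model S2: 17 − 0 = 17.
Echo wins the head-to-head 17–0.

Echo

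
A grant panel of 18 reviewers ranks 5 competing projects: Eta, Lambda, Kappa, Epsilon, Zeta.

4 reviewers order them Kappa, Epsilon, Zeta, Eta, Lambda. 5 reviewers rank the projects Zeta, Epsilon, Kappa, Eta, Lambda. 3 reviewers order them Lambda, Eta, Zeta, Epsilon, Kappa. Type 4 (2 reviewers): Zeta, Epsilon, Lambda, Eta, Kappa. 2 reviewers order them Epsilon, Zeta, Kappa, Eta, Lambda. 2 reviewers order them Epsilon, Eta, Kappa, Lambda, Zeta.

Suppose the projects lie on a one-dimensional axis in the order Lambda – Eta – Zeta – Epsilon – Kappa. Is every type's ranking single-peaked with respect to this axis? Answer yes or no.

no

Axis positions: Lambda=1, Eta=2, Zeta=3, Epsilon=4, Kappa=5.
Type 1 (peak Kappa at position 5): ranking walks positions 5-4-3-2-1, expanding outward from the peak — single-peaked.
Type 2 (peak Zeta at position 3): ranking walks positions 3-4-5-2-1, expanding outward from the peak — single-peaked.
Type 3 (peak Lambda at position 1): ranking walks positions 1-2-3-4-5, expanding outward from the peak — single-peaked.
Type 4: ranking walks positions 3-4-1-2-5; Lambda is ranked above Eta even though Eta lies between Lambda and the peak Zeta on the axis — preferences dip and rise again. Not single-peaked.
Type 5 (peak Epsilon at position 4): ranking walks positions 4-3-5-2-1, expanding outward from the peak — single-peaked.
Type 6: ranking walks positions 4-2-5-1-3; Eta is ranked above Zeta even though Zeta lies between Eta and the peak Epsilon on the axis — preferences dip and rise again. Not single-peaked.
Type 4 violates single-peakedness, so the profile is not single-peaked on this axis.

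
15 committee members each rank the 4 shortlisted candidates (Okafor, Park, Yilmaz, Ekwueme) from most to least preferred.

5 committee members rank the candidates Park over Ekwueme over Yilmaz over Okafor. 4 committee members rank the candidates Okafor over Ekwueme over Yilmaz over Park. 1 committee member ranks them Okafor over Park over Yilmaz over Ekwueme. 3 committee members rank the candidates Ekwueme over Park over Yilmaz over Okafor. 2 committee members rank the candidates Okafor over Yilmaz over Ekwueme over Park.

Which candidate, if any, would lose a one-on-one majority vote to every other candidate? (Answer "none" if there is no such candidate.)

Okafor

Pairwise majorities:
Okafor–Park: Park 8–7.
Okafor vs Yilmaz: Okafor preferred on 4+1+2 = 7 ballots; Yilmaz wins 8–7.
Okafor vs Ekwueme: Ekwueme wins 8–7.
Park vs Yilmaz: Park, 9–6.
Park–Ekwueme: Ekwueme 9–6.
Yilmaz vs Ekwueme: Yilmaz is ranked higher on 1+2 = 3 ballots, Ekwueme on 12. Ekwueme wins 12–3.
Only Okafor has no wins; Okafor is the Condorcet loser.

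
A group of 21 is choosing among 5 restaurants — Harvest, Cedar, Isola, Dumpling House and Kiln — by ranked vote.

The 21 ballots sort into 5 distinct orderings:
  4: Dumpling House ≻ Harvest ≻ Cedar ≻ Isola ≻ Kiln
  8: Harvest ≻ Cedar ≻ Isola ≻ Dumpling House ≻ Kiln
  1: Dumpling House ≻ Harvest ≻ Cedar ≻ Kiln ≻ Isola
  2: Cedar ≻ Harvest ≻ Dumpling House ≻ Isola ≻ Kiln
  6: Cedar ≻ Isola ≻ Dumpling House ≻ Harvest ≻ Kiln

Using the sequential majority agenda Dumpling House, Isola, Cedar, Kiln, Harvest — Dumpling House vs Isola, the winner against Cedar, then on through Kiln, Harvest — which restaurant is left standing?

Harvest

Round 1: Dumpling House vs Isola — 7–14, Isola advances.
Round 2: Isola vs Cedar — 0–21, Cedar advances.
Round 3: Cedar vs Kiln — 21–0, Cedar advances.
Round 4: Cedar vs Harvest — 8–13, Harvest advances.
Harvest survives the agenda.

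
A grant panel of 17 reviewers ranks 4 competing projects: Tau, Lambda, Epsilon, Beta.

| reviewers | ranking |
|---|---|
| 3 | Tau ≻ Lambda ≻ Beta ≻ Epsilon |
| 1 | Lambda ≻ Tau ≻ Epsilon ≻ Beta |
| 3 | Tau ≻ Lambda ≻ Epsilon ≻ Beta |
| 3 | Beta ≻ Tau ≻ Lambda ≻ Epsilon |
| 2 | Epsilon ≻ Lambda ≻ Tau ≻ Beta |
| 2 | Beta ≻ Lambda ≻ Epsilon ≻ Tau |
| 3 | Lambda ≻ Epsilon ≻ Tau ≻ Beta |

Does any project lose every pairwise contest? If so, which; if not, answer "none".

Beta

Head-to-head results (17 reviewers):
Tau vs Lambda: Tau, 9–8.
Tau vs Epsilon: Tau wins 10–7.
Tau–Beta: Tau 12–5.
Lambda vs Epsilon: Lambda, 15–2.
Lambda–Beta: Lambda 12–5.
Epsilon vs Beta: Epsilon wins 9–8.
Only Beta has no wins; Beta is the Condorcet loser.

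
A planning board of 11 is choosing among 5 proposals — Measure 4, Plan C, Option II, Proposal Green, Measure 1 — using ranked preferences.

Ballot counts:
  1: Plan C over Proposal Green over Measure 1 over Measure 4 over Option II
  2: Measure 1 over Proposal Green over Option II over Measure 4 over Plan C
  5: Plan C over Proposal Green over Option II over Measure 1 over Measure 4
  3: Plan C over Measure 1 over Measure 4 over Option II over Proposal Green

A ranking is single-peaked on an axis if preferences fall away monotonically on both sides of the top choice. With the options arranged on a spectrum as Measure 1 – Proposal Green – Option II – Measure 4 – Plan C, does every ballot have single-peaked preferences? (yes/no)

Axis positions: Measure 1=1, Proposal Green=2, Option II=3, Measure 4=4, Plan C=5.
Group 1: ranking walks positions 5-2-1-4-3; Proposal Green is ranked above Measure 4 even though Measure 4 lies between Proposal Green and the peak Plan C on the axis — preferences dip and rise again. Not single-peaked.
Group 2 (peak Measure 1 at position 1): ranking walks positions 1-2-3-4-5, expanding outward from the peak — single-peaked.
Group 3: ranking walks positions 5-2-3-1-4; Proposal Green is ranked above Measure 4 even though Measure 4 lies between Proposal Green and the peak Plan C on the axis — preferences dip and rise again. Not single-peaked.
Group 4: ranking walks positions 5-1-4-3-2; Measure 1 is ranked above Measure 4 even though Measure 4 lies between Measure 1 and the peak Plan C on the axis — preferences dip and rise again. Not single-peaked.
Group 1 violates single-peakedness, so the profile is not single-peaked on this axis.

no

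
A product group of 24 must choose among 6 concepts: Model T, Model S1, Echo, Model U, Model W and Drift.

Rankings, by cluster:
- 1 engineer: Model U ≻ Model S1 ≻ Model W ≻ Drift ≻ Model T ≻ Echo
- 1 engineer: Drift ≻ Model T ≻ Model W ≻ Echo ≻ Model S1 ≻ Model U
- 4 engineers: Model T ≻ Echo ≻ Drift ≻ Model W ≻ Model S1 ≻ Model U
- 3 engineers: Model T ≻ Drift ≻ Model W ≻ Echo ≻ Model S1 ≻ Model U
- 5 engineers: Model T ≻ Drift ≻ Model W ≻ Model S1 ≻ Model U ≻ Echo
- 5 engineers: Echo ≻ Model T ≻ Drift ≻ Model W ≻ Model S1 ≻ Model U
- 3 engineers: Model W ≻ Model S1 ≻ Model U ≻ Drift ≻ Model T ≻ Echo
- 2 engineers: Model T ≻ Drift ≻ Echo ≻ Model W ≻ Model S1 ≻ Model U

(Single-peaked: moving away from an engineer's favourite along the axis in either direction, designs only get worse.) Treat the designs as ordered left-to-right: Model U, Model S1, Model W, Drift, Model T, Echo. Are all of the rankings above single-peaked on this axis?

yes

Axis positions: Model U=1, Model S1=2, Model W=3, Drift=4, Model T=5, Echo=6.
Cluster 1 (peak Model U at position 1): ranking walks positions 1-2-3-4-5-6, expanding outward from the peak — single-peaked.
Cluster 2 (peak Drift at position 4): ranking walks positions 4-5-3-6-2-1, expanding outward from the peak — single-peaked.
Cluster 3 (peak Model T at position 5): ranking walks positions 5-6-4-3-2-1, expanding outward from the peak — single-peaked.
Cluster 4 (peak Model T at position 5): ranking walks positions 5-4-3-6-2-1, expanding outward from the peak — single-peaked.
Cluster 5 (peak Model T at position 5): ranking walks positions 5-4-3-2-1-6, expanding outward from the peak — single-peaked.
Cluster 6 (peak Echo at position 6): ranking walks positions 6-5-4-3-2-1, expanding outward from the peak — single-peaked.
Cluster 7 (peak Model W at position 3): ranking walks positions 3-2-1-4-5-6, expanding outward from the peak — single-peaked.
Cluster 8 (peak Model T at position 5): ranking walks positions 5-4-6-3-2-1, expanding outward from the peak — single-peaked.
Every ranking is single-peaked on this axis.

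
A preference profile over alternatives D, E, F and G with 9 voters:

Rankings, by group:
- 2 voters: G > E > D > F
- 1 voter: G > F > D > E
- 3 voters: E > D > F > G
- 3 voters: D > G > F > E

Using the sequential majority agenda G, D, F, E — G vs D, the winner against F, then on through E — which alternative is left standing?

Round 1: G vs D — 3–6, D advances.
Round 2: D vs F — 8–1, D advances.
Round 3: D vs E — 4–5, E advances.
The agenda winner is E.

E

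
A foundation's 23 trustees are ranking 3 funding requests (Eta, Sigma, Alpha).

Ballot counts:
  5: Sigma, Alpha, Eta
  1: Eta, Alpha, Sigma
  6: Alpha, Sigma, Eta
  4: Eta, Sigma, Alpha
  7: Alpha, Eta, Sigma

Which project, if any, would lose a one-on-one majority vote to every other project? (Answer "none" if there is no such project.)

Sigma

Pairwise majorities:
Eta vs Sigma: Eta preferred on 1+4+7 = 12 ballots; Eta wins 12–11.
Eta vs Alpha: Alpha wins 18–5.
Sigma vs Alpha: Alpha, 14–9.
Sigma is beaten in every head-to-head and is the Condorcet loser.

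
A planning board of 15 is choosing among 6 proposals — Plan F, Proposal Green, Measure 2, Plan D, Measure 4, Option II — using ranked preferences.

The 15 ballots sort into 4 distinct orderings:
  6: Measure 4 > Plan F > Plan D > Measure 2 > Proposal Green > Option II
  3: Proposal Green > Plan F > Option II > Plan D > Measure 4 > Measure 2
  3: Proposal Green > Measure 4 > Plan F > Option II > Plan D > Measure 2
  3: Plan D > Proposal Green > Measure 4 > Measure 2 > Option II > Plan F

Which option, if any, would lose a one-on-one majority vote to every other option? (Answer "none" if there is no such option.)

Head-to-head results (15 council members):
Plan F vs Proposal Green: Proposal Green, 9–6.
Plan F vs Measure 2: 12 to 3, Plan F.
Plan F vs Plan D: Plan F wins 12–3.
Plan F vs Measure 4: 3 for Plan F, 12 for Measure 4 — Measure 4 by 12–3.
Plan F–Option II: Plan F 12–3.
Proposal Green–Measure 2: Proposal Green 9–6.
Proposal Green vs Plan D: 3+3 = 6 for Proposal Green, 9 for Plan D — Plan D by 9–6.
Proposal Green–Measure 4: Proposal Green 9–6.
Proposal Green vs Option II: Proposal Green wins 15–0.
Measure 2 vs Plan D: Measure 2 preferred on 0 ballots; Plan D wins 15–0.
Measure 2 vs Measure 4: Measure 4 wins 15–0.
Measure 2–Option II: Measure 2 9–6.
Plan D vs Measure 4: 6 to 9, Measure 4.
Plan D vs Option II: 6+3 = 9 for Plan D, 6 for Option II — Plan D by 9–6.
Measure 4 vs Option II: 12 to 3, Measure 4.
Only Option II has no wins; Option II is the Condorcet loser.

Option II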